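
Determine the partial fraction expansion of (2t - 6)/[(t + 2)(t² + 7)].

At t=-2: α = (2·(-2) - 6)/((-2)² + 7) = -10/11. β = -α = 10/11, γ = 2 - (-2)·α = 2/11
Result: (-10/11)/(t + 2) + ((10/11)t + 2/11)/(t² + 7)


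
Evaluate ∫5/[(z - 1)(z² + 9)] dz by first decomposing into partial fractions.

Cover-up at z=1: P = 5/(1²+9) = 1/2. Coeff matching: Q = -1/2, R = -1/2. Decomposition: (1/2)/(z - 1) - ((1/2)z + 1/2)/(z² + 9). Integrate: linear → ln, quadratic → (1/2)ln + arctan: (1/2) ln|(z - 1)| - (1/4) ln(z² + 9) - (1/6) arctan(z/3) + C


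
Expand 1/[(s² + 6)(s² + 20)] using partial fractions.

Coefficient matching gives A = C = 0, B = 1/(20-6) = 1/14, D = -B = -1/14
Result: (1/14)/(s² + 6) - (1/14)/(s² + 20)


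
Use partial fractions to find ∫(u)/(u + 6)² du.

Decompose: A = 1, B = 1·(-6) + 0 = -6, so (u)/(u + 6)² = 1/(u + 6) - 6/(u + 6)². Integrate: ∫ A/(u + 6) du = ln|(u + 6)|; ∫ B/(u + 6)² du = 6/(u + 6). Sum: ln|(u + 6)| + 6/(u + 6) + C


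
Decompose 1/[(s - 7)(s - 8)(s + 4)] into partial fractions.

Using cover-up method: α = -1/11, β = 1/12, γ = 1/132
Result: (-1/11)/(s - 7) + (1/12)/(s - 8) + (1/132)/(s + 4)


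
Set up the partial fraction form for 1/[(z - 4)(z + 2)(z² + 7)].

Two linear + quadratic: P/(z - 4) + Q/(z + 2) + (Rz + S)/(z² + 7)


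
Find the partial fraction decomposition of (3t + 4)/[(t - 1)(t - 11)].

At t=1: A = (3·1 + 4)/(1 - 11) = -7/10. At t=11: B = (3·11 + 4)/(11 - 1) = 37/10
Result: (-7/10)/(t - 1) + (37/10)/(t - 11)


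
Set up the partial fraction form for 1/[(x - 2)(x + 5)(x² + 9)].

Two linear + quadratic: P/(x - 2) + Q/(x + 5) + (Rx + S)/(x² + 9)


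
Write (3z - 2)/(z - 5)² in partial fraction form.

(3z - 2) = α(z - 5) + β. At z = 5: β = 3·5 - 2 = 13. Coeff of z: α = 3
Result: 3/(z - 5) + 13/(z - 5)²


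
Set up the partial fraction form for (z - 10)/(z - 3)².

Repeated linear factor: α/(z - 3) + β/(z - 3)²


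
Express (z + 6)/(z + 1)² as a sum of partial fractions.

(z + 6) = α(z + 1) + β. At z = -1: β = 1·(-1) + 6 = 5. Coeff of z: α = 1
Result: 1/(z + 1) + 5/(z + 1)²


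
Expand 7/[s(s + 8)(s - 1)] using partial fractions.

Using cover-up method: P = -7/8, Q = 7/72, R = 7/9
Result: (-7/8)/s + (7/72)/(s + 8) + (7/9)/(s - 1)


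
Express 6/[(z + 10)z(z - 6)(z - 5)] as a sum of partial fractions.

Using Heaviside cover-up: (-1/400)/(z + 10) + (1/50)/z + (1/16)/(z - 6) - (2/25)/(z - 5)


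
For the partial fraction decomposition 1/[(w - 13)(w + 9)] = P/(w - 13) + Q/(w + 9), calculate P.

Cover-up at w = 13: P = 1/(13 + 9) = 1/22


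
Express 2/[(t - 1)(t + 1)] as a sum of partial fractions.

2/(t - 1)(t + 1) = P/(t - 1) + Q/(t + 1). P = 2/(1 + 1) = 1, Q = 2/(-1 - 1) = -1
Result: 1/(t - 1) - 1/(t + 1)


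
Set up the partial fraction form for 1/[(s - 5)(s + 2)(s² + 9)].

Two linear + quadratic: α/(s - 5) + β/(s + 2) + (γs + δ)/(s² + 9)


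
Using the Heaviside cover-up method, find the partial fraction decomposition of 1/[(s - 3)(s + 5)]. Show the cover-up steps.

Cover (s - 3): set s=3, get P = 1/(3 + 5) = 1/8. Cover (s + 5): set s=-5, get Q = 1/(-5 - 3) = -1/8.
Result: (1/8)/(s - 3) - (1/8)/(s + 5)


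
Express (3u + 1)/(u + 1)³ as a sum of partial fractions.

(3u + 1) = A(u + 1)² + B(u + 1) + C. At u = -1: C = 3·(-1) + 1 = -2. Coefficients: A = 0, B = 3
Result: 3/(u + 1)² - 2/(u + 1)³


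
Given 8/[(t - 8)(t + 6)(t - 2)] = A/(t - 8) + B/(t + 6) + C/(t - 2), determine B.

Cover-up at t = -6: B = 8/[(-6 - 8)(-6 - 2)] = 8/[(-14)(-8)] = 8/112 = 1/14


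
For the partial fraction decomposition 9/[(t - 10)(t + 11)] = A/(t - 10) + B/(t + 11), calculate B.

Cover-up at t = -11: B = 9/(-11 - 10) = -9/21 = -3/7


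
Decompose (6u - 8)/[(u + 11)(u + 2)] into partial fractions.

At u=-11: A = (6·(-11) - 8)/(-11 + 2) = 74/9. At u=-2: B = (6·(-2) - 8)/(-2 + 11) = -20/9
Result: (74/9)/(u + 11) - (20/9)/(u + 2)


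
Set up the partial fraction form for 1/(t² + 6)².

Repeated quadratic factor: (At + B)/(t² + 6) + (Ct + D)/(t² + 6)²


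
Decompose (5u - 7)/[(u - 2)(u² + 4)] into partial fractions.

At u=2: A = (5·2 - 7)/(2² + 4) = 3/8. B = -A = -3/8, C = 5 - 2·A = 17/4
Result: (3/8)/(u - 2) - ((3/8)u - 17/4)/(u² + 4)


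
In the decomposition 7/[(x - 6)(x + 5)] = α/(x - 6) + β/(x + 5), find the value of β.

Cover-up at x = -5: β = 7/(-5 - 6) = -7/11


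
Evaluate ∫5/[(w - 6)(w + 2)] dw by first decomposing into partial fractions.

Decompose: 5/[(w - 6)(w + 2)] = (5/8)/(w - 6) - (5/8)/(w + 2). Integrate each term: (5/8) ln|(w - 6)| - (5/8) ln|(w + 2)| + C


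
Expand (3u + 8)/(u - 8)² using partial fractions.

(3u + 8) = P(u - 8) + Q. At u = 8: Q = 3·8 + 8 = 32. Coeff of u: P = 3
Result: 3/(u - 8) + 32/(u - 8)²


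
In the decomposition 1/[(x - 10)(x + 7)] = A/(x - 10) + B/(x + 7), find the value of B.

Cover-up at x = -7: B = 1/(-7 - 10) = -1/17


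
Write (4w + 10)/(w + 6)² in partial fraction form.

(4w + 10) = α(w + 6) + β. At w = -6: β = 4·(-6) + 10 = -14. Coeff of w: α = 4
Result: 4/(w + 6) - 14/(w + 6)²


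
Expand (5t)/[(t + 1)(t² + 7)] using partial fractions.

At t=-1: P = (5·(-1) + 0)/((-1)² + 7) = -5/8. Q = -P = 5/8, R = 5 - (-1)·P = 35/8
Result: (-5/8)/(t + 1) + ((5/8)t + 35/8)/(t² + 7)


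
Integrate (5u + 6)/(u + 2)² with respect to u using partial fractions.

Decompose: P = 5, Q = 5·(-2) + 6 = -4, so (5u + 6)/(u + 2)² = 5/(u + 2) - 4/(u + 2)². Integrate: ∫ P/(u + 2) du = 5 ln|(u + 2)|; ∫ Q/(u + 2)² du = 4/(u + 2). Sum: 5 ln|(u + 2)| + 4/(u + 2) + C


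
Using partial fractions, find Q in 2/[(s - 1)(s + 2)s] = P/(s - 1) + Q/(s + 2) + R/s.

Cover-up at s = -2: Q = 2/[(-2 - 1)(-2 - 0)] = 2/[(-3)(-2)] = 2/6 = 1/3


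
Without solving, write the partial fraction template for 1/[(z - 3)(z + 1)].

Distinct linear factors: P/(z - 3) + Q/(z + 1)


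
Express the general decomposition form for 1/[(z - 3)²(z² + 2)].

Repeated linear + quadratic: α/(z - 3) + β/(z - 3)² + (γz + δ)/(z² + 2)


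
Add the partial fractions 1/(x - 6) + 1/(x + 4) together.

Common denominator (x - 6)(x + 4). Numerator: 1(x + 4) + 1(x - 6) = (x + 4) + (x - 6) = 2x - 2
Result: (2x - 2)/[(x - 6)(x + 4)]


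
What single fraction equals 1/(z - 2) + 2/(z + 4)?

Common denominator (z - 2)(z + 4). Numerator: 1(z + 4) + 2(z - 2) = (z + 4) + (2z - 4) = 3z
Result: (3z)/[(z - 2)(z + 4)]


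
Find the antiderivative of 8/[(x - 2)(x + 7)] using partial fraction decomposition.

Decompose: 8/[(x - 2)(x + 7)] = (8/9)/(x - 2) - (8/9)/(x + 7). Integrate each term: (8/9) ln|(x - 2)| - (8/9) ln|(x + 7)| + C


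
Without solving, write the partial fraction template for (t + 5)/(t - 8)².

Repeated linear factor: P/(t - 8) + Q/(t - 8)²


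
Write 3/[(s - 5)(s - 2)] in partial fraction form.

3/(s - 5)(s - 2) = P/(s - 5) + Q/(s - 2). P = 3/(5 - 2) = 1, Q = 3/(2 - 5) = -1
Result: 1/(s - 5) - 1/(s - 2)


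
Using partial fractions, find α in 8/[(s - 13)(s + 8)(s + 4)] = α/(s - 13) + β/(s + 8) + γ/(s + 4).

Cover-up at s = 13: α = 8/[(13 + 8)(13 + 4)] = 8/[(21)(17)] = 8/357


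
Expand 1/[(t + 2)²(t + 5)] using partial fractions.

Cover-up at t=-5: C = 1/(-5 + 2)² = 1/9. Cover-up at t=-2: B = 1/(-2 + 5) = 1/3. Comparing t² coeff: A = -C = -1/9
Result: (-1/9)/(t + 2) + (1/3)/(t + 2)² + (1/9)/(t + 5)


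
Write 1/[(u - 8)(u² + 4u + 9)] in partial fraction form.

Cover-up at u = 8: A = 1/(8² + 4·8 + 9) = 1/105. Then B = -A = -1/105, C = -A·(4 + 8) = -4/35
Result: (1/105)/(u - 8) - ((1/105)u + 4/35)/(u² + 4u + 9)


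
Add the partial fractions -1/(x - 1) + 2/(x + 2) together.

Common denominator (x - 1)(x + 2). Numerator: -1(x + 2) + 2(x - 1) = (-x - 2) + (2x - 2) = x - 4
Result: (x - 4)/[(x - 1)(x + 2)]


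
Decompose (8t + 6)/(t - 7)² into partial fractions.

(8t + 6) = A(t - 7) + B. At t = 7: B = 8·7 + 6 = 62. Coeff of t: A = 8
Result: 8/(t - 7) + 62/(t - 7)²


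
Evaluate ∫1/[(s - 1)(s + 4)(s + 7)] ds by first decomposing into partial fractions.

Cover-up: α = 1/40, β = -1/15, γ = 1/24. Decomposition: (1/40)/(s - 1) - (1/15)/(s + 4) + (1/24)/(s + 7). Integrate each term: (1/40) ln|(s - 1)| - (1/15) ln|(s + 4)| + (1/24) ln|(s + 7)| + C


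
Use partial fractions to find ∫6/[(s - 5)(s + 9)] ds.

Decompose: 6/[(s - 5)(s + 9)] = (3/7)/(s - 5) - (3/7)/(s + 9). Integrate each term: (3/7) ln|(s - 5)| - (3/7) ln|(s + 9)| + C


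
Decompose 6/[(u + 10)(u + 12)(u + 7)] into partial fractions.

Using cover-up method: α = -1, β = 3/5, γ = 2/5
Result: -1/(u + 10) + (3/5)/(u + 12) + (2/5)/(u + 7)


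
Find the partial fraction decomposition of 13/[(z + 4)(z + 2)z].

Using cover-up method: P = 13/8, Q = -13/4, R = 13/8
Result: (13/8)/(z + 4) - (13/4)/(z + 2) + (13/8)/z


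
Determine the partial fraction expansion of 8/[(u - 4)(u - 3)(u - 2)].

Using cover-up method: α = 4, β = -8, γ = 4
Result: 4/(u - 4) - 8/(u - 3) + 4/(u - 2)


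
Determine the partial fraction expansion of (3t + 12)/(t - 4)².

(3t + 12) = P(t - 4) + Q. At t = 4: Q = 3·4 + 12 = 24. Coeff of t: P = 3
Result: 3/(t - 4) + 24/(t - 4)²


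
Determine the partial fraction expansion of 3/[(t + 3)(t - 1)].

3/(t + 3)(t - 1) = α/(t + 3) + β/(t - 1). α = 3/(-3 - 1) = -3/4, β = 3/(1 + 3) = 3/4
Result: (-3/4)/(t + 3) + (3/4)/(t - 1)


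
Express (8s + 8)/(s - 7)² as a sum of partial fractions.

(8s + 8) = α(s - 7) + β. At s = 7: β = 8·7 + 8 = 64. Coeff of s: α = 8
Result: 8/(s - 7) + 64/(s - 7)²


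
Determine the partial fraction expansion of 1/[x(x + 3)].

1/x(x + 3) = P/x + Q/(x + 3). P = 1/(0 + 3) = 1/3, Q = 1/(-3 - 0) = -1/3
Result: (1/3)/x - (1/3)/(x + 3)


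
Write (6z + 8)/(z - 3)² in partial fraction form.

(6z + 8) = α(z - 3) + β. At z = 3: β = 6·3 + 8 = 26. Coeff of z: α = 6
Result: 6/(z - 3) + 26/(z - 3)²


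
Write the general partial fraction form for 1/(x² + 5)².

Repeated quadratic factor: (αx + β)/(x² + 5) + (γx + δ)/(x² + 5)²


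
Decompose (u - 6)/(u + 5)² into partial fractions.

(u - 6) = α(u + 5) + β. At u = -5: β = 1·(-5) - 6 = -11. Coeff of u: α = 1
Result: 1/(u + 5) - 11/(u + 5)²


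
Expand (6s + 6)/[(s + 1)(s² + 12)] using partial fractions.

At s=-1: A = (6·(-1) + 6)/((-1)² + 12) = 0. B = -A = 0, C = 6 - (-1)·A = 6
Result: (6)/(s² + 12)


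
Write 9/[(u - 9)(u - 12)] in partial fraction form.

9/(u - 9)(u - 12) = α/(u - 9) + β/(u - 12). α = 9/(9 - 12) = -3, β = 9/(12 - 9) = 3
Result: -3/(u - 9) + 3/(u - 12)


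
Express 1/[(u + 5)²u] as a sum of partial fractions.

Cover-up at u=0: C = 1/(0 + 5)² = 1/25. Cover-up at u=-5: B = 1/(-5 - 0) = -1/5. Comparing u² coeff: A = -C = -1/25
Result: (-1/25)/(u + 5) - (1/5)/(u + 5)² + (1/25)/u


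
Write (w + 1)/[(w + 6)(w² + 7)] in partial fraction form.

At w=-6: A = (1·(-6) + 1)/((-6)² + 7) = -5/43. B = -A = 5/43, C = 1 - (-6)·A = 13/43
Result: (-5/43)/(w + 6) + ((5/43)w + 13/43)/(w² + 7)


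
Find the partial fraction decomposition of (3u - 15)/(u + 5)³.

(3u - 15) = A(u + 5)² + B(u + 5) + C. At u = -5: C = 3·(-5) - 15 = -30. Coefficients: A = 0, B = 3
Result: 3/(u + 5)² - 30/(u + 5)³


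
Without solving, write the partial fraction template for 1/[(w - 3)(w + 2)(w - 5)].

Three distinct linear factors: P/(w - 3) + Q/(w + 2) + R/(w - 5)


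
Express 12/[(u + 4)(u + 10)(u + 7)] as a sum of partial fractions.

Using cover-up method: A = 2/3, B = 2/3, C = -4/3
Result: (2/3)/(u + 4) + (2/3)/(u + 10) - (4/3)/(u + 7)


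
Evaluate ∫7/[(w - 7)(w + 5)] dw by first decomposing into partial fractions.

Decompose: 7/[(w - 7)(w + 5)] = (7/12)/(w - 7) - (7/12)/(w + 5). Integrate each term: (7/12) ln|(w - 7)| - (7/12) ln|(w + 5)| + C


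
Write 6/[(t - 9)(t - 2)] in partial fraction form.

6/(t - 9)(t - 2) = P/(t - 9) + Q/(t - 2). P = 6/(9 - 2) = 6/7, Q = 6/(2 - 9) = -6/7
Result: (6/7)/(t - 9) - (6/7)/(t - 2)


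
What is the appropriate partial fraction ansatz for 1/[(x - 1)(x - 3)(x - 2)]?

Three distinct linear factors: A/(x - 1) + B/(x - 3) + C/(x - 2)


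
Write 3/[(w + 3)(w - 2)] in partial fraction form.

3/(w + 3)(w - 2) = A/(w + 3) + B/(w - 2). A = 3/(-3 - 2) = -3/5, B = 3/(2 + 3) = 3/5
Result: (-3/5)/(w + 3) + (3/5)/(w - 2)


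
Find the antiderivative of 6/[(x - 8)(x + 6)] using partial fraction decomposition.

Decompose: 6/[(x - 8)(x + 6)] = (3/7)/(x - 8) - (3/7)/(x + 6). Integrate each term: (3/7) ln|(x - 8)| - (3/7) ln|(x + 6)| + C


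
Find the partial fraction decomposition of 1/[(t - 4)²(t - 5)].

Cover-up at t=5: C = 1/(5 - 4)² = 1. Cover-up at t=4: B = 1/(4 - 5) = -1. Comparing t² coeff: A = -C = -1
Result: -1/(t - 4) - 1/(t - 4)² + 1/(t - 5)


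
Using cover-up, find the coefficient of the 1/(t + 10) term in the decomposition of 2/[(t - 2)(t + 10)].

Cover (t + 10), set t=-10: 2/((t - 2) at t=-10) = 2/(-12) = -1/6


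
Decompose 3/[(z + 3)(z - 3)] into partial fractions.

3/(z + 3)(z - 3) = A/(z + 3) + B/(z - 3). A = 3/(-3 - 3) = -1/2, B = 3/(3 + 3) = 1/2
Result: (-1/2)/(z + 3) + (1/2)/(z - 3)


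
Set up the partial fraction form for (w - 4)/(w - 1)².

Repeated linear factor: α/(w - 1) + β/(w - 1)²


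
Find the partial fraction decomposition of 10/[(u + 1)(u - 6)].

10/(u + 1)(u - 6) = P/(u + 1) + Q/(u - 6). P = 10/(-1 - 6) = -10/7, Q = 10/(6 + 1) = 10/7
Result: (-10/7)/(u + 1) + (10/7)/(u - 6)


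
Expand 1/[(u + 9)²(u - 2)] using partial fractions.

Cover-up at u=2: R = 1/(2 + 9)² = 1/121. Cover-up at u=-9: Q = 1/(-9 - 2) = -1/11. Comparing u² coeff: P = -R = -1/121
Result: (-1/121)/(u + 9) - (1/11)/(u + 9)² + (1/121)/(u - 2)


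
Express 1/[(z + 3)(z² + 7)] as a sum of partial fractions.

Cover-up at z = -3: A = 1/((-3)² + 7) = 1/16. Then B = -A = -1/16, C = -A·(0 - 3) = 3/16
Result: (1/16)/(z + 3) - ((1/16)z - 3/16)/(z² + 7)


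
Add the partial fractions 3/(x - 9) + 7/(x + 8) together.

Common denominator (x - 9)(x + 8). Numerator: 3(x + 8) + 7(x - 9) = (3x + 24) + (7x - 63) = 10x - 39
Result: (10x - 39)/[(x - 9)(x + 8)]


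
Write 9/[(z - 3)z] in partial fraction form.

9/(z - 3)z = P/(z - 3) + Q/z. P = 9/(3 - 0) = 3, Q = 9/(0 - 3) = -3
Result: 3/(z - 3) - 3/z


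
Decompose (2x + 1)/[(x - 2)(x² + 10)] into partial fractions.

At x=2: α = (2·2 + 1)/(2² + 10) = 5/14. β = -α = -5/14, γ = 2 - 2·α = 9/7
Result: (5/14)/(x - 2) - ((5/14)x - 9/7)/(x² + 10)


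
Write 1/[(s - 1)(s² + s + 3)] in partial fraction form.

Cover-up at s = 1: α = 1/(1² + 1·1 + 3) = 1/5. Then β = -α = -1/5, γ = -α·(1 + 1) = -2/5
Result: (1/5)/(s - 1) - ((1/5)s + 2/5)/(s² + s + 3)


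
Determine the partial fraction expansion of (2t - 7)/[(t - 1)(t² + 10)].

At t=1: α = (2·1 - 7)/(1² + 10) = -5/11. β = -α = 5/11, γ = 2 - 1·α = 27/11
Result: (-5/11)/(t - 1) + ((5/11)t + 27/11)/(t² + 10)


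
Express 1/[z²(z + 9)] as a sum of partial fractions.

Cover-up at z=-9: γ = 1/(-9 - 0)² = 1/81. Cover-up at z=0: β = 1/(0 + 9) = 1/9. Comparing z² coeff: α = -γ = -1/81
Result: (-1/81)/z + (1/9)/z² + (1/81)/(z + 9)


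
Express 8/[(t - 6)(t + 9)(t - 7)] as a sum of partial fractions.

Using cover-up method: α = -8/15, β = 1/30, γ = 1/2
Result: (-8/15)/(t - 6) + (1/30)/(t + 9) + (1/2)/(t - 7)


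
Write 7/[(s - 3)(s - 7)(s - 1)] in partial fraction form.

Using cover-up method: A = -7/8, B = 7/24, C = 7/12
Result: (-7/8)/(s - 3) + (7/24)/(s - 7) + (7/12)/(s - 1)


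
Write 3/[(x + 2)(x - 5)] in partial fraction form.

3/(x + 2)(x - 5) = α/(x + 2) + β/(x - 5). α = 3/(-2 - 5) = -3/7, β = 3/(5 + 2) = 3/7
Result: (-3/7)/(x + 2) + (3/7)/(x - 5)


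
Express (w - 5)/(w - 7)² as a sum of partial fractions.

(w - 5) = α(w - 7) + β. At w = 7: β = 1·7 - 5 = 2. Coeff of w: α = 1
Result: 1/(w - 7) + 2/(w - 7)²


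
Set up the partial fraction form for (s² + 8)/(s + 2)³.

Repeated linear factor (power 3): α/(s + 2) + β/(s + 2)² + γ/(s + 2)³


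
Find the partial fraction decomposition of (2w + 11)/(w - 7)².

(2w + 11) = α(w - 7) + β. At w = 7: β = 2·7 + 11 = 25. Coeff of w: α = 2
Result: 2/(w - 7) + 25/(w - 7)²


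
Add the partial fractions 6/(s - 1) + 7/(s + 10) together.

Common denominator (s - 1)(s + 10). Numerator: 6(s + 10) + 7(s - 1) = (6s + 60) + (7s - 7) = 13s + 53
Result: (13s + 53)/[(s - 1)(s + 10)]


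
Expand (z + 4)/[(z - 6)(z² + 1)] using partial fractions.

At z=6: P = (1·6 + 4)/(6² + 1) = 10/37. Q = -P = -10/37, R = 1 - 6·P = -23/37
Result: (10/37)/(z - 6) - ((10/37)z + 23/37)/(z² + 1)


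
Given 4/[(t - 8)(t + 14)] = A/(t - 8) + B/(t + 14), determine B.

Cover-up at t = -14: B = 4/(-14 - 8) = -4/22 = -2/11


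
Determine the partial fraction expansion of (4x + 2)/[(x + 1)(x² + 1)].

At x=-1: α = (4·(-1) + 2)/((-1)² + 1) = -1. β = -α = 1, γ = 4 - (-1)·α = 3
Result: -1/(x + 1) + (x + 3)/(x² + 1)


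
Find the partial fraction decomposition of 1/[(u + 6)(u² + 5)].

Cover-up at u = -6: α = 1/((-6)² + 5) = 1/41. Then β = -α = -1/41, γ = -α·(0 - 6) = 6/41
Result: (1/41)/(u + 6) - ((1/41)u - 6/41)/(u² + 5)


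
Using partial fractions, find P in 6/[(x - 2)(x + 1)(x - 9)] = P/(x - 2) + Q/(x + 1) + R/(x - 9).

Cover-up at x = 2: P = 6/[(2 + 1)(2 - 9)] = 6/[(3)(-7)] = -6/21 = -2/7


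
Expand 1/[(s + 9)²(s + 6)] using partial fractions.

Cover-up at s=-6: R = 1/(-6 + 9)² = 1/9. Cover-up at s=-9: Q = 1/(-9 + 6) = -1/3. Comparing s² coeff: P = -R = -1/9
Result: (-1/9)/(s + 9) - (1/3)/(s + 9)² + (1/9)/(s + 6)


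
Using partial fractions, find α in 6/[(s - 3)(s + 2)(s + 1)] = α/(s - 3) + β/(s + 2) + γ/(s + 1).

Cover-up at s = 3: α = 6/[(3 + 2)(3 + 1)] = 6/[(5)(4)] = 6/20 = 3/10


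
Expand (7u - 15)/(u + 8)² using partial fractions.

(7u - 15) = A(u + 8) + B. At u = -8: B = 7·(-8) - 15 = -71. Coeff of u: A = 7
Result: 7/(u + 8) - 71/(u + 8)²


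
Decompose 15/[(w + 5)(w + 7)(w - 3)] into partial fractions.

Using cover-up method: A = -15/16, B = 3/4, C = 3/16
Result: (-15/16)/(w + 5) + (3/4)/(w + 7) + (3/16)/(w - 3)


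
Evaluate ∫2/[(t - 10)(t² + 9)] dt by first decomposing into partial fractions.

Cover-up at t=10: P = 2/(10²+9) = 2/109. Coeff matching: Q = -2/109, R = -20/109. Decomposition: (2/109)/(t - 10) - ((2/109)t + 20/109)/(t² + 9). Integrate: linear → ln, quadratic → (1/2)ln + arctan: (2/109) ln|(t - 10)| - (1/109) ln(t² + 9) - (20/327) arctan(t/3) + C


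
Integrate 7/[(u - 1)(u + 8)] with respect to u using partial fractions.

Decompose: 7/[(u - 1)(u + 8)] = (7/9)/(u - 1) - (7/9)/(u + 8). Integrate each term: (7/9) ln|(u - 1)| - (7/9) ln|(u + 8)| + C


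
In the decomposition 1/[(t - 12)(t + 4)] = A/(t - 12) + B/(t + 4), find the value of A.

Cover-up at t = 12: A = 1/(12 + 4) = 1/16


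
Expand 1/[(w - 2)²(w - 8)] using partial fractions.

Cover-up at w=8: R = 1/(8 - 2)² = 1/36. Cover-up at w=2: Q = 1/(2 - 8) = -1/6. Comparing w² coeff: P = -R = -1/36
Result: (-1/36)/(w - 2) - (1/6)/(w - 2)² + (1/36)/(w - 8)


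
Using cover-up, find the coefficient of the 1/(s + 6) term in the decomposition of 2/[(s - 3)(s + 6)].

Cover (s + 6), set s=-6: 2/((s - 3) at s=-6) = 2/(-9) = -2/9


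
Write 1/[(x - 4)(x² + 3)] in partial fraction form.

Cover-up at x = 4: α = 1/(4² + 3) = 1/19. Then β = -α = -1/19, γ = -α·(0 + 4) = -4/19
Result: (1/19)/(x - 4) - ((1/19)x + 4/19)/(x² + 3)


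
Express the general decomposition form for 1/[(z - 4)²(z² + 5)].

Repeated linear + quadratic: A/(z - 4) + B/(z - 4)² + (Cz + D)/(z² + 5)


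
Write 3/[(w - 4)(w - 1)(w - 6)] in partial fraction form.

Using cover-up method: A = -1/2, B = 1/5, C = 3/10
Result: (-1/2)/(w - 4) + (1/5)/(w - 1) + (3/10)/(w - 6)


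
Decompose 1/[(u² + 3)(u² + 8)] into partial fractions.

Coefficient matching gives P = R = 0, Q = 1/(8-3) = 1/5, S = -Q = -1/5
Result: (1/5)/(u² + 3) - (1/5)/(u² + 8)


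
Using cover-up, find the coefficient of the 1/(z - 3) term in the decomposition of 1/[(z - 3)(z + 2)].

Cover (z - 3), set z=3: 1/((z + 2) at z=3) = 1/(5) = 1/5


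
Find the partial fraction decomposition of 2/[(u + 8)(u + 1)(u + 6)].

Using cover-up method: α = 1/7, β = 2/35, γ = -1/5
Result: (1/7)/(u + 8) + (2/35)/(u + 1) - (1/5)/(u + 6)


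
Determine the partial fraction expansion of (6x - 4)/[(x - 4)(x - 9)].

At x=4: P = (6·4 - 4)/(4 - 9) = -4. At x=9: Q = (6·9 - 4)/(9 - 4) = 10
Result: -4/(x - 4) + 10/(x - 9)


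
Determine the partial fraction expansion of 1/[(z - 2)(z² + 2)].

Cover-up at z = 2: A = 1/(2² + 2) = 1/6. Then B = -A = -1/6, C = -A·(0 + 2) = -1/3
Result: (1/6)/(z - 2) - ((1/6)z + 1/3)/(z² + 2)


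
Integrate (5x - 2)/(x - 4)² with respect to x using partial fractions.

Decompose: P = 5, Q = 5·4 - 2 = 18, so (5x - 2)/(x - 4)² = 5/(x - 4) + 18/(x - 4)². Integrate: ∫ P/(x - 4) dx = 5 ln|(x - 4)|; ∫ Q/(x - 4)² dx = -18/(x - 4). Sum: 5 ln|(x - 4)| - 18/(x - 4) + C


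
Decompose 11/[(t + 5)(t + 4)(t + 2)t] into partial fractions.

Using Heaviside cover-up: (-11/15)/(t + 5) + (11/8)/(t + 4) - (11/12)/(t + 2) + (11/40)/t


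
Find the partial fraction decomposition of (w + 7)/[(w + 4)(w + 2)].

At w=-4: P = (1·(-4) + 7)/(-4 + 2) = -3/2. At w=-2: Q = (1·(-2) + 7)/(-2 + 4) = 5/2
Result: (-3/2)/(w + 4) + (5/2)/(w + 2)


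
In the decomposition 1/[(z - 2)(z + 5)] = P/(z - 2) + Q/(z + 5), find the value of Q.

Cover-up at z = -5: Q = 1/(-5 - 2) = -1/7


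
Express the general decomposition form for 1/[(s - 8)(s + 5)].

Distinct linear factors: α/(s - 8) + β/(s + 5)


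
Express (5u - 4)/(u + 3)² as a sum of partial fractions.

(5u - 4) = P(u + 3) + Q. At u = -3: Q = 5·(-3) - 4 = -19. Coeff of u: P = 5
Result: 5/(u + 3) - 19/(u + 3)²


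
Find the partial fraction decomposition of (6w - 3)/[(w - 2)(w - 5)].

At w=2: α = (6·2 - 3)/(2 - 5) = -3. At w=5: β = (6·5 - 3)/(5 - 2) = 9
Result: -3/(w - 2) + 9/(w - 5)


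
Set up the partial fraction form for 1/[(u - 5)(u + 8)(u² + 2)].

Two linear + quadratic: α/(u - 5) + β/(u + 8) + (γu + δ)/(u² + 2)


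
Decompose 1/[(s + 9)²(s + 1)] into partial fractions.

Cover-up at s=-1: γ = 1/(-1 + 9)² = 1/64. Cover-up at s=-9: β = 1/(-9 + 1) = -1/8. Comparing s² coeff: α = -γ = -1/64
Result: (-1/64)/(s + 9) - (1/8)/(s + 9)² + (1/64)/(s + 1)


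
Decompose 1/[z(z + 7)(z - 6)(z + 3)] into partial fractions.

Using Heaviside cover-up: (-1/126)/z - (1/364)/(z + 7) + (1/702)/(z - 6) + (1/108)/(z + 3)


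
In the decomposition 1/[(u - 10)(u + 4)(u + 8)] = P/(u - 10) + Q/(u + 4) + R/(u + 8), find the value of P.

Cover-up at u = 10: P = 1/[(10 + 4)(10 + 8)] = 1/[(14)(18)] = 1/252


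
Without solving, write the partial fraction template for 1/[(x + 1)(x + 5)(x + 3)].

Three distinct linear factors: α/(x + 1) + β/(x + 5) + γ/(x + 3)


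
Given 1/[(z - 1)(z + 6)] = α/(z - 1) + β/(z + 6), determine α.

Cover-up at z = 1: α = 1/(1 + 6) = 1/7


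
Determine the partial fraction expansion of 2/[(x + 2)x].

2/(x + 2)x = A/(x + 2) + B/x. A = 2/(-2 - 0) = -1, B = 2/(0 + 2) = 1
Result: -1/(x + 2) + 1/x


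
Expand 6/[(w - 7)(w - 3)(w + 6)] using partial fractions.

Using cover-up method: α = 3/26, β = -1/6, γ = 2/39
Result: (3/26)/(w - 7) - (1/6)/(w - 3) + (2/39)/(w + 6)


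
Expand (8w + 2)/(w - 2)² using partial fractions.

(8w + 2) = P(w - 2) + Q. At w = 2: Q = 8·2 + 2 = 18. Coeff of w: P = 8
Result: 8/(w - 2) + 18/(w - 2)²


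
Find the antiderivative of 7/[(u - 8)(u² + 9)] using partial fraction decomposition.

Cover-up at u=8: α = 7/(8²+9) = 7/73. Coeff matching: β = -7/73, γ = -56/73. Decomposition: (7/73)/(u - 8) - ((7/73)u + 56/73)/(u² + 9). Integrate: linear → ln, quadratic → (1/2)ln + arctan: (7/73) ln|(u - 8)| - (7/146) ln(u² + 9) - (56/219) arctan(u/3) + C


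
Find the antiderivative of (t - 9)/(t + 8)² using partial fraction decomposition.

Decompose: P = 1, Q = 1·(-8) - 9 = -17, so (t - 9)/(t + 8)² = 1/(t + 8) - 17/(t + 8)². Integrate: ∫ P/(t + 8) dt = ln|(t + 8)|; ∫ Q/(t + 8)² dt = 17/(t + 8). Sum: ln|(t + 8)| + 17/(t + 8) + C


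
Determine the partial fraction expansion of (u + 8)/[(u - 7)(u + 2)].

At u=7: A = (1·7 + 8)/(7 + 2) = 5/3. At u=-2: B = (1·(-2) + 8)/(-2 - 7) = -2/3
Result: (5/3)/(u - 7) - (2/3)/(u + 2)


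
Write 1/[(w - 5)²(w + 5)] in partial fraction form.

Cover-up at w=-5: R = 1/(-5 - 5)² = 1/100. Cover-up at w=5: Q = 1/(5 + 5) = 1/10. Comparing w² coeff: P = -R = -1/100
Result: (-1/100)/(w - 5) + (1/10)/(w - 5)² + (1/100)/(w + 5)


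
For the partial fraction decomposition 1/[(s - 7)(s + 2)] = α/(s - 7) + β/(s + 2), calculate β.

Cover-up at s = -2: β = 1/(-2 - 7) = -1/9


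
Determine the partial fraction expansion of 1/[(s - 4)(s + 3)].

1/(s - 4)(s + 3) = P/(s - 4) + Q/(s + 3). P = 1/(4 + 3) = 1/7, Q = 1/(-3 - 4) = -1/7
Result: (1/7)/(s - 4) - (1/7)/(s + 3)


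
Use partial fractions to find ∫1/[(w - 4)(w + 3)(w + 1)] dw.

Cover-up: α = 1/35, β = 1/14, γ = -1/10. Decomposition: (1/35)/(w - 4) + (1/14)/(w + 3) - (1/10)/(w + 1). Integrate each term: (1/35) ln|(w - 4)| + (1/14) ln|(w + 3)| - (1/10) ln|(w + 1)| + C


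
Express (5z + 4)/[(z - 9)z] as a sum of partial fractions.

At z=9: α = (5·9 + 4)/(9 - 0) = 49/9. At z=0: β = (5·0 + 4)/(0 - 9) = -4/9
Result: (49/9)/(z - 9) - (4/9)/z


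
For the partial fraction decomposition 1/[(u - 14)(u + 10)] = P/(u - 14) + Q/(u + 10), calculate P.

Cover-up at u = 14: P = 1/(14 + 10) = 1/24


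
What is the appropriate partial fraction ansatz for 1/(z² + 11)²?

Repeated quadratic factor: (Az + B)/(z² + 11) + (Cz + D)/(z² + 11)²


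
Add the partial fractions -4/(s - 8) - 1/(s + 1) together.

Common denominator (s - 8)(s + 1). Numerator: -4(s + 1) - 1(s - 8) = (-4s - 4) - (s - 8) = -5s + 4
Result: (-5s + 4)/[(s - 8)(s + 1)]


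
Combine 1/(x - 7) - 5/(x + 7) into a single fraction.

Common denominator (x - 7)(x + 7). Numerator: 1(x + 7) - 5(x - 7) = (x + 7) - (5x - 35) = -4x + 42
Result: (-4x + 42)/[(x - 7)(x + 7)]


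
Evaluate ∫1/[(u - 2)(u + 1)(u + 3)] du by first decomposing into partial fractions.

Cover-up: P = 1/15, Q = -1/6, R = 1/10. Decomposition: (1/15)/(u - 2) - (1/6)/(u + 1) + (1/10)/(u + 3). Integrate each term: (1/15) ln|(u - 2)| - (1/6) ln|(u + 1)| + (1/10) ln|(u + 3)| + C


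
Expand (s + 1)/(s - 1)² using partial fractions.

(s + 1) = P(s - 1) + Q. At s = 1: Q = 1·1 + 1 = 2. Coeff of s: P = 1
Result: 1/(s - 1) + 2/(s - 1)²


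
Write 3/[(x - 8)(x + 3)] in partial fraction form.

3/(x - 8)(x + 3) = P/(x - 8) + Q/(x + 3). P = 3/(8 + 3) = 3/11, Q = 3/(-3 - 8) = -3/11
Result: (3/11)/(x - 8) - (3/11)/(x + 3)


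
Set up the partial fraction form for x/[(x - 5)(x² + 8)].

Linear + irreducible quadratic: A/(x - 5) + (Bx + C)/(x² + 8)


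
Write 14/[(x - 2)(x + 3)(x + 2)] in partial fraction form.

Using cover-up method: A = 7/10, B = 14/5, C = -7/2
Result: (7/10)/(x - 2) + (14/5)/(x + 3) - (7/2)/(x + 2)


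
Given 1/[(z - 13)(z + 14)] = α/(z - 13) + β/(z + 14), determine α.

Cover-up at z = 13: α = 1/(13 + 14) = 1/27


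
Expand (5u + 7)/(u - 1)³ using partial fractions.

(5u + 7) = α(u - 1)² + β(u - 1) + γ. At u = 1: γ = 5·1 + 7 = 12. Coefficients: α = 0, β = 5
Result: 5/(u - 1)² + 12/(u - 1)³


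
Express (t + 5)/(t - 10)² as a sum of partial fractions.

(t + 5) = A(t - 10) + B. At t = 10: B = 1·10 + 5 = 15. Coeff of t: A = 1
Result: 1/(t - 10) + 15/(t - 10)²


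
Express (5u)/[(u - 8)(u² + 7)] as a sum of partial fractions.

At u=8: P = (5·8 + 0)/(8² + 7) = 40/71. Q = -P = -40/71, R = 5 - 8·P = 35/71
Result: (40/71)/(u - 8) - ((40/71)u - 35/71)/(u² + 7)


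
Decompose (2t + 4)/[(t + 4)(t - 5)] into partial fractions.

At t=-4: A = (2·(-4) + 4)/(-4 - 5) = 4/9. At t=5: B = (2·5 + 4)/(5 + 4) = 14/9
Result: (4/9)/(t + 4) + (14/9)/(t - 5)


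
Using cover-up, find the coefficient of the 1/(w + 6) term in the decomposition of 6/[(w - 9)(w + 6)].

Cover (w + 6), set w=-6: 6/((w - 9) at w=-6) = 6/(-15) = -2/5


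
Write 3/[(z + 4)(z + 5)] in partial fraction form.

3/(z + 4)(z + 5) = P/(z + 4) + Q/(z + 5). P = 3/(-4 + 5) = 3, Q = 3/(-5 + 4) = -3
Result: 3/(z + 4) - 3/(z + 5)


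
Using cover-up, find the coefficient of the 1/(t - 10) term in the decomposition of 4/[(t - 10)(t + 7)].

Cover (t - 10), set t=10: 4/((t + 7) at t=10) = 4/(17) = 4/17


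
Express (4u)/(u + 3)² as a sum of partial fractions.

(4u) = A(u + 3) + B. At u = -3: B = 4·(-3) + 0 = -12. Coeff of u: A = 4
Result: 4/(u + 3) - 12/(u + 3)²


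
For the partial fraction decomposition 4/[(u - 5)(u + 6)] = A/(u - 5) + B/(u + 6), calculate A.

Cover-up at u = 5: A = 4/(5 + 6) = 4/11


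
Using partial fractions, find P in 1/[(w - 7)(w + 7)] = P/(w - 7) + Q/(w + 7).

Cover-up at w = 7: P = 1/(7 + 7) = 1/14


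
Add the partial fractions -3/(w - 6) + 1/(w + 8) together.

Common denominator (w - 6)(w + 8). Numerator: -3(w + 8) + 1(w - 6) = (-3w - 24) + (w - 6) = -2w - 30
Result: (-2w - 30)/[(w - 6)(w + 8)]


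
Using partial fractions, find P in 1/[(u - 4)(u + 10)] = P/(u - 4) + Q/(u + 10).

Cover-up at u = 4: P = 1/(4 + 10) = 1/14


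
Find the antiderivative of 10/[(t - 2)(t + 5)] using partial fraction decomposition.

Decompose: 10/[(t - 2)(t + 5)] = (10/7)/(t - 2) - (10/7)/(t + 5). Integrate each term: (10/7) ln|(t - 2)| - (10/7) ln|(t + 5)| + C


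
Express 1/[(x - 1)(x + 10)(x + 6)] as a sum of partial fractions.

Using cover-up method: A = 1/77, B = 1/44, C = -1/28
Result: (1/77)/(x - 1) + (1/44)/(x + 10) - (1/28)/(x + 6)


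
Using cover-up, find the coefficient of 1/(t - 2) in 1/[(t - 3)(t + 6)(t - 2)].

Cover (t - 2), set t=2: 1/[(2 - 3)(2 + 6)] = -1/8


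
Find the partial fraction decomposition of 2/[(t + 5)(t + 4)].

2/(t + 5)(t + 4) = A/(t + 5) + B/(t + 4). A = 2/(-5 + 4) = -2, B = 2/(-4 + 5) = 2
Result: -2/(t + 5) + 2/(t + 4)


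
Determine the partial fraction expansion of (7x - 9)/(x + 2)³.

(7x - 9) = α(x + 2)² + β(x + 2) + γ. At x = -2: γ = 7·(-2) - 9 = -23. Coefficients: α = 0, β = 7
Result: 7/(x + 2)² - 23/(x + 2)³


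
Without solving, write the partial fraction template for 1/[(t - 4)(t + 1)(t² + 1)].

Two linear + quadratic: P/(t - 4) + Q/(t + 1) + (Rt + S)/(t² + 1)


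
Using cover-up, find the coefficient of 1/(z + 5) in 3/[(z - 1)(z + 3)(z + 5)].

Cover (z + 5), set z=-5: 3/[(-5 - 1)(-5 + 3)] = 1/4


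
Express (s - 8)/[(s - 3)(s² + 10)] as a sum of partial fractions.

At s=3: A = (1·3 - 8)/(3² + 10) = -5/19. B = -A = 5/19, C = 1 - 3·A = 34/19
Result: (-5/19)/(s - 3) + ((5/19)s + 34/19)/(s² + 10)


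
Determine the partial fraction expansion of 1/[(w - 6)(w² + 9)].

Cover-up at w = 6: P = 1/(6² + 9) = 1/45. Then Q = -P = -1/45, R = -P·(0 + 6) = -2/15
Result: (1/45)/(w - 6) - ((1/45)w + 2/15)/(w² + 9)


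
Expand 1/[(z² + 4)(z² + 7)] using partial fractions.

Coefficient matching gives α = γ = 0, β = 1/(7-4) = 1/3, δ = -β = -1/3
Result: (1/3)/(z² + 4) - (1/3)/(z² + 7)


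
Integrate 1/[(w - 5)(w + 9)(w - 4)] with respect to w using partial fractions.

Cover-up: P = 1/14, Q = 1/182, R = -1/13. Decomposition: (1/14)/(w - 5) + (1/182)/(w + 9) - (1/13)/(w - 4). Integrate each term: (1/14) ln|(w - 5)| + (1/182) ln|(w + 9)| - (1/13) ln|(w - 4)| + C


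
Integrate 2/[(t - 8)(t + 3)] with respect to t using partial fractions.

Decompose: 2/[(t - 8)(t + 3)] = (2/11)/(t - 8) - (2/11)/(t + 3). Integrate each term: (2/11) ln|(t - 8)| - (2/11) ln|(t + 3)| + C


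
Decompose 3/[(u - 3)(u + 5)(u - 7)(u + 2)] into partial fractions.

Using Heaviside cover-up: (-3/160)/(u - 3) - (1/96)/(u + 5) + (1/144)/(u - 7) + (1/45)/(u + 2)


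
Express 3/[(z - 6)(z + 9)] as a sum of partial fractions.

3/(z - 6)(z + 9) = A/(z - 6) + B/(z + 9). A = 3/(6 + 9) = 1/5, B = 3/(-9 - 6) = -1/5
Result: (1/5)/(z - 6) - (1/5)/(z + 9)


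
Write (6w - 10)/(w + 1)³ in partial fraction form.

(6w - 10) = P(w + 1)² + Q(w + 1) + R. At w = -1: R = 6·(-1) - 10 = -16. Coefficients: P = 0, Q = 6
Result: 6/(w + 1)² - 16/(w + 1)³


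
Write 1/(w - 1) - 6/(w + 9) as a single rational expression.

Common denominator (w - 1)(w + 9). Numerator: 1(w + 9) - 6(w - 1) = (w + 9) - (6w - 6) = -5w + 15
Result: (-5w + 15)/[(w - 1)(w + 9)]


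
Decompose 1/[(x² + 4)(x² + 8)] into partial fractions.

Coefficient matching gives α = γ = 0, β = 1/(8-4) = 1/4, δ = -β = -1/4
Result: (1/4)/(x² + 4) - (1/4)/(x² + 8)


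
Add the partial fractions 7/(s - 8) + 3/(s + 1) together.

Common denominator (s - 8)(s + 1). Numerator: 7(s + 1) + 3(s - 8) = (7s + 7) + (3s - 24) = 10s - 17
Result: (10s - 17)/[(s - 8)(s + 1)]


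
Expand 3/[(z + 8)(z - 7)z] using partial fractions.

Using cover-up method: P = 1/40, Q = 1/35, R = -3/56
Result: (1/40)/(z + 8) + (1/35)/(z - 7) - (3/56)/z


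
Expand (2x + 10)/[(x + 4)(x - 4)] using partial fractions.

At x=-4: α = (2·(-4) + 10)/(-4 - 4) = -1/4. At x=4: β = (2·4 + 10)/(4 + 4) = 9/4
Result: (-1/4)/(x + 4) + (9/4)/(x - 4)


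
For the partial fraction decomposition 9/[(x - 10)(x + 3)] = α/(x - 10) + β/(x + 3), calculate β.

Cover-up at x = -3: β = 9/(-3 - 10) = -9/13


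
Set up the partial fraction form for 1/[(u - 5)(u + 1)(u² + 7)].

Two linear + quadratic: α/(u - 5) + β/(u + 1) + (γu + δ)/(u² + 7)


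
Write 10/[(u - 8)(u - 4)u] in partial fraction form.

Using cover-up method: α = 5/16, β = -5/8, γ = 5/16
Result: (5/16)/(u - 8) - (5/8)/(u - 4) + (5/16)/u


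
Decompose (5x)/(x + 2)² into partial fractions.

(5x) = α(x + 2) + β. At x = -2: β = 5·(-2) + 0 = -10. Coeff of x: α = 5
Result: 5/(x + 2) - 10/(x + 2)²


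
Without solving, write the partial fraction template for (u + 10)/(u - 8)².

Repeated linear factor: α/(u - 8) + β/(u - 8)²


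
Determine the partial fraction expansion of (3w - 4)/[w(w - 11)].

At w=0: α = (3·0 - 4)/(0 - 11) = 4/11. At w=11: β = (3·11 - 4)/(11 - 0) = 29/11
Result: (4/11)/w + (29/11)/(w - 11)


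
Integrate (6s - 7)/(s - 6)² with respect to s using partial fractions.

Decompose: α = 6, β = 6·6 - 7 = 29, so (6s - 7)/(s - 6)² = 6/(s - 6) + 29/(s - 6)². Integrate: ∫ α/(s - 6) ds = 6 ln|(s - 6)|; ∫ β/(s - 6)² ds = -29/(s - 6). Sum: 6 ln|(s - 6)| - 29/(s - 6) + C


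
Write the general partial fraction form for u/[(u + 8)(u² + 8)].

Linear + irreducible quadratic: α/(u + 8) + (βu + γ)/(u² + 8)


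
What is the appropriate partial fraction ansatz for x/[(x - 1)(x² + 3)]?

Linear + irreducible quadratic: α/(x - 1) + (βx + γ)/(x² + 3)


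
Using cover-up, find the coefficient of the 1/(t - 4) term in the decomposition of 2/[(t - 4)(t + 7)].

Cover (t - 4), set t=4: 2/((t + 7) at t=4) = 2/(11) = 2/11


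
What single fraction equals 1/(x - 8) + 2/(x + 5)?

Common denominator (x - 8)(x + 5). Numerator: 1(x + 5) + 2(x - 8) = (x + 5) + (2x - 16) = 3x - 11
Result: (3x - 11)/[(x - 8)(x + 5)]


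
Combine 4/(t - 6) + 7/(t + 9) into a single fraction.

Common denominator (t - 6)(t + 9). Numerator: 4(t + 9) + 7(t - 6) = (4t + 36) + (7t - 42) = 11t - 6
Result: (11t - 6)/[(t - 6)(t + 9)]


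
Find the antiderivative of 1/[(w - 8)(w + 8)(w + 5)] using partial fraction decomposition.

Cover-up: P = 1/208, Q = 1/48, R = -1/39. Decomposition: (1/208)/(w - 8) + (1/48)/(w + 8) - (1/39)/(w + 5). Integrate each term: (1/208) ln|(w - 8)| + (1/48) ln|(w + 8)| - (1/39) ln|(w + 5)| + C


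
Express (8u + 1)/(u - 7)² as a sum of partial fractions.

(8u + 1) = α(u - 7) + β. At u = 7: β = 8·7 + 1 = 57. Coeff of u: α = 8
Result: 8/(u - 7) + 57/(u - 7)²


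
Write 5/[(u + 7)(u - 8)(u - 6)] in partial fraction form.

Using cover-up method: α = 1/39, β = 1/6, γ = -5/26
Result: (1/39)/(u + 7) + (1/6)/(u - 8) - (5/26)/(u - 6)


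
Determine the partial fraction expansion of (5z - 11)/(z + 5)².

(5z - 11) = P(z + 5) + Q. At z = -5: Q = 5·(-5) - 11 = -36. Coeff of z: P = 5
Result: 5/(z + 5) - 36/(z + 5)²


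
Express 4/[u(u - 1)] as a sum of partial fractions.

4/u(u - 1) = A/u + B/(u - 1). A = 4/(0 - 1) = -4, B = 4/(1 - 0) = 4
Result: -4/u + 4/(u - 1)


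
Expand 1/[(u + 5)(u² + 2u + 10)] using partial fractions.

Cover-up at u = -5: α = 1/((-5)² + 2·(-5) + 10) = 1/25. Then β = -α = -1/25, γ = -α·(2 - 5) = 3/25
Result: (1/25)/(u + 5) - ((1/25)u - 3/25)/(u² + 2u + 10)


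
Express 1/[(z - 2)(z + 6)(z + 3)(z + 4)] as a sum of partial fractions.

Using Heaviside cover-up: (1/240)/(z - 2) - (1/48)/(z + 6) - (1/15)/(z + 3) + (1/12)/(z + 4)


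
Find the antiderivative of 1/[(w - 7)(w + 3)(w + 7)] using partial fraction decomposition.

Cover-up: A = 1/140, B = -1/40, C = 1/56. Decomposition: (1/140)/(w - 7) - (1/40)/(w + 3) + (1/56)/(w + 7). Integrate each term: (1/140) ln|(w - 7)| - (1/40) ln|(w + 3)| + (1/56) ln|(w + 7)| + C


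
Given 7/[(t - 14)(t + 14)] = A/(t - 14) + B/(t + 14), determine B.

Cover-up at t = -14: B = 7/(-14 - 14) = -7/28 = -1/4


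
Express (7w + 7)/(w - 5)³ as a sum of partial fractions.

(7w + 7) = A(w - 5)² + B(w - 5) + C. At w = 5: C = 7·5 + 7 = 42. Coefficients: A = 0, B = 7
Result: 7/(w - 5)² + 42/(w - 5)³


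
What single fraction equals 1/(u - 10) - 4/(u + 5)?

Common denominator (u - 10)(u + 5). Numerator: 1(u + 5) - 4(u - 10) = (u + 5) - (4u - 40) = -3u + 45
Result: (-3u + 45)/[(u - 10)(u + 5)]


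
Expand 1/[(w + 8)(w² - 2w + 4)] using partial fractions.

Cover-up at w = -8: α = 1/((-8)² - 2·(-8) + 4) = 1/84. Then β = -α = -1/84, γ = -α·(-2 - 8) = 5/42
Result: (1/84)/(w + 8) - ((1/84)w - 5/42)/(w² - 2w + 4)


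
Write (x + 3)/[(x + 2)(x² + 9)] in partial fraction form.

At x=-2: P = (1·(-2) + 3)/((-2)² + 9) = 1/13. Q = -P = -1/13, R = 1 - (-2)·P = 15/13
Result: (1/13)/(x + 2) - ((1/13)x - 15/13)/(x² + 9)


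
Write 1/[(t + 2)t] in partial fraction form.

1/(t + 2)t = P/(t + 2) + Q/t. P = 1/(-2 - 0) = -1/2, Q = 1/(0 + 2) = 1/2
Result: (-1/2)/(t + 2) + (1/2)/t


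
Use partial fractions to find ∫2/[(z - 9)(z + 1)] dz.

Decompose: 2/[(z - 9)(z + 1)] = (1/5)/(z - 9) - (1/5)/(z + 1). Integrate each term: (1/5) ln|(z - 9)| - (1/5) ln|(z + 1)| + C


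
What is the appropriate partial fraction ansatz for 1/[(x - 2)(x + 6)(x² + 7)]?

Two linear + quadratic: A/(x - 2) + B/(x + 6) + (Cx + D)/(x² + 7)


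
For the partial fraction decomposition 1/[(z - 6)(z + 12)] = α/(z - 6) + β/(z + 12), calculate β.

Cover-up at z = -12: β = 1/(-12 - 6) = -1/18


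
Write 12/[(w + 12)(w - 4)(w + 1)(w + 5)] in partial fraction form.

Using Heaviside cover-up: (-3/308)/(w + 12) + (1/60)/(w - 4) - (3/55)/(w + 1) + (1/21)/(w + 5)


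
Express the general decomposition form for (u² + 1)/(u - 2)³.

Repeated linear factor (power 3): A/(u - 2) + B/(u - 2)² + C/(u - 2)³


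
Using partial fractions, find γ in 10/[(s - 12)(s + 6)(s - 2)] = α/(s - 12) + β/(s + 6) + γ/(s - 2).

Cover-up at s = 2: γ = 10/[(2 - 12)(2 + 6)] = 10/[(-10)(8)] = -10/80 = -1/8
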